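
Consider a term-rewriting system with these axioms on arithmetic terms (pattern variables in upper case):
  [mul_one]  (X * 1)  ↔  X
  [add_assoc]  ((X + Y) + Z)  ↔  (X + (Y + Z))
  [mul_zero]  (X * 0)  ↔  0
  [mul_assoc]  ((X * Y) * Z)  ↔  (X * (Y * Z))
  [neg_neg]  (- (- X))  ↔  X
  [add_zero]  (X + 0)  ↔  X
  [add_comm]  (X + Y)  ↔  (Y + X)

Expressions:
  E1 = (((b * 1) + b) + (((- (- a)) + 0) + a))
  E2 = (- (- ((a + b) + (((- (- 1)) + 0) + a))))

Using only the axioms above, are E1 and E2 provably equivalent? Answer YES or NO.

Every axiom is a valid identity, so a rewrite proof would force E1 and E2 to agree under every assignment.
At a=0, b=0: E1 = 0 but E2 = 1; they differ, so no derivation exists.

NO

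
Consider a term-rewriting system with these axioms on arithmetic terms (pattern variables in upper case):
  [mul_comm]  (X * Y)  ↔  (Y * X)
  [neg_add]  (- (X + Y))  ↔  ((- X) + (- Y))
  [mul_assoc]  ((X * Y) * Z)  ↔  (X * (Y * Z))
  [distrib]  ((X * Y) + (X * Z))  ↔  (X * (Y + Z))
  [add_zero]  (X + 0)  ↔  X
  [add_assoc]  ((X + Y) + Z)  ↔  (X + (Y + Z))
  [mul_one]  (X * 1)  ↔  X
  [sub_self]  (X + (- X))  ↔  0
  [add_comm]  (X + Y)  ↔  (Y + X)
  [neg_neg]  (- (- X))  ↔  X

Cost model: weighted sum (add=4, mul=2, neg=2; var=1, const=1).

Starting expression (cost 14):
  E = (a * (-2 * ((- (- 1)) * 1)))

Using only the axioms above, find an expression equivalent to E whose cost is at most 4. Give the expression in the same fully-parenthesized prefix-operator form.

(a * -2)   [cost 4]

(1) (- (- 1))  =[neg_neg →]=  1    ⊢ (a * (-2 * (1 * 1)))
(2) (1 * 1)  =[mul_one →]=  1    ⊢ (a * (-2 * 1))
(3) (-2 * 1)  =[mul_one →]=  -2    ⊢ cost 4, within 4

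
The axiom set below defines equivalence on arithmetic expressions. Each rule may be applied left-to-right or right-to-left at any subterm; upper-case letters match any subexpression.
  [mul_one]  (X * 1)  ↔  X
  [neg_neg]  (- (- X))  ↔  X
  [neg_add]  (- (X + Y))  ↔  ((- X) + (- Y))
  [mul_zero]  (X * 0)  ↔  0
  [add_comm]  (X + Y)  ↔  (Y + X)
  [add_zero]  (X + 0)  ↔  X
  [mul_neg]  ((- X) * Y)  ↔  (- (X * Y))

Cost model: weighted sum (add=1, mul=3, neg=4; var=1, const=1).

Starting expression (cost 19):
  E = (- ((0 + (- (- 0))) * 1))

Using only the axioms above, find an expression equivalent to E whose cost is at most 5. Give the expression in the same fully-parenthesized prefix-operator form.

(- 0)   [cost 5]

(1) (- (- 0))  =[neg_neg →]=  0    ⊢ (- ((0 + 0) * 1))
(2) ((0 + 0) * 1)  =[mul_one →]=  (0 + 0)    ⊢ (- (0 + 0))
(3) (0 + 0)  =[add_zero →]=  0    ⊢ cost 5, within 5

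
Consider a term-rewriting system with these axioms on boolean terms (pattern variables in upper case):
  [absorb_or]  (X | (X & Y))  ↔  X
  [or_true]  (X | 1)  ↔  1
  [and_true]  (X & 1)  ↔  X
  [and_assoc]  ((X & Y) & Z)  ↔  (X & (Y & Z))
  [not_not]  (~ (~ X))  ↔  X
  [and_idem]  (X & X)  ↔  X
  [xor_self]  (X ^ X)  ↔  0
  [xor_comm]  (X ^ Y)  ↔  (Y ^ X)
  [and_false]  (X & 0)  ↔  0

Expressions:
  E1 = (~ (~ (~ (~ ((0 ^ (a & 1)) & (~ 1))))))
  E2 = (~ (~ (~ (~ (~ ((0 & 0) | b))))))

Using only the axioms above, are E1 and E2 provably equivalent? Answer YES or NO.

Every axiom is a valid identity, so a rewrite proof would force E1 and E2 to agree under every assignment.
At a=0, b=0: E1 = 0 but E2 = 1; they differ, so no derivation exists.

NO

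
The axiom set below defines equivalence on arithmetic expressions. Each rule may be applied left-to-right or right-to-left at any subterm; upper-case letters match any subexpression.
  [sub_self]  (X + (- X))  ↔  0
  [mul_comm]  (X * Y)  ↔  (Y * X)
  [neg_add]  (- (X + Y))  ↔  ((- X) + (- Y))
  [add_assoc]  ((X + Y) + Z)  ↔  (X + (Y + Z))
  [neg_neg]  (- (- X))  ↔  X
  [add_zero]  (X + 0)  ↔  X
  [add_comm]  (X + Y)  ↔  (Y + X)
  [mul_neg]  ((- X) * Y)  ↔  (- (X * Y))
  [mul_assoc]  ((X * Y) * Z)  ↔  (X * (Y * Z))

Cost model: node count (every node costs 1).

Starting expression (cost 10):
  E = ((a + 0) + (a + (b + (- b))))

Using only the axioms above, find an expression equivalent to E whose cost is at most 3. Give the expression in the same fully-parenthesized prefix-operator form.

(a + a)   [cost 3]

step 1: add_zero (→) rewrites (a + 0) into a, now (a + (a + (b + (- b))))
step 2: sub_self (→) rewrites (b + (- b)) into 0, now (a + (a + 0))
step 3: add_zero (→) rewrites (a + 0) into a, reaching cost 3 (bound 3)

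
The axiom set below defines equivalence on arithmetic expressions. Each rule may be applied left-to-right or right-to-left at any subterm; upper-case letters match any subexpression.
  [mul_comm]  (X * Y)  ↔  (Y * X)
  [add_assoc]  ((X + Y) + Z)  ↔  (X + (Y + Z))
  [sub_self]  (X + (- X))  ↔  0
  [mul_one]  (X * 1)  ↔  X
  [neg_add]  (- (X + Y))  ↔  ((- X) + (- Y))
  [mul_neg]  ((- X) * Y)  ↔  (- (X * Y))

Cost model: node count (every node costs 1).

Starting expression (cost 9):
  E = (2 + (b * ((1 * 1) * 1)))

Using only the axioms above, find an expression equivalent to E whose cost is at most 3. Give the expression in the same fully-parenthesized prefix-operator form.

step 1: mul_one (→) rewrites ((1 * 1) * 1) into (1 * 1), now (2 + (b * (1 * 1)))
step 2: mul_one (→) rewrites (1 * 1) into 1, now (2 + (b * 1))
step 3: mul_one (→) rewrites (b * 1) into b, reaching cost 3 (bound 3)

(2 + b)   [cost 3]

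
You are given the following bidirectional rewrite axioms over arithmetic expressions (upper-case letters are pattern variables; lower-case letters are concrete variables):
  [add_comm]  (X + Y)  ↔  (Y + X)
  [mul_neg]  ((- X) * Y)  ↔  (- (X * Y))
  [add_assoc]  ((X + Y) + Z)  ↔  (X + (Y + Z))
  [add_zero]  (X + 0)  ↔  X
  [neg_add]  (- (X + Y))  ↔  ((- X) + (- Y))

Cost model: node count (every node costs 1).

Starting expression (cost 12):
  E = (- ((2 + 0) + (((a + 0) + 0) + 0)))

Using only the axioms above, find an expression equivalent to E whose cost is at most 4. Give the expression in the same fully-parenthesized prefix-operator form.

1. [add_zero →] (a + 0)  →  a;  E = (- ((2 + 0) + ((a + 0) + 0)))
2. [add_zero →] (a + 0)  →  a;  E = (- ((2 + 0) + (a + 0)))
3. [add_zero →] (2 + 0)  →  2;  E = (- (2 + (a + 0)))
4. [add_zero →] (a + 0)  →  a;  cost 4 ≤ 4, done

(- (2 + a))   [cost 4]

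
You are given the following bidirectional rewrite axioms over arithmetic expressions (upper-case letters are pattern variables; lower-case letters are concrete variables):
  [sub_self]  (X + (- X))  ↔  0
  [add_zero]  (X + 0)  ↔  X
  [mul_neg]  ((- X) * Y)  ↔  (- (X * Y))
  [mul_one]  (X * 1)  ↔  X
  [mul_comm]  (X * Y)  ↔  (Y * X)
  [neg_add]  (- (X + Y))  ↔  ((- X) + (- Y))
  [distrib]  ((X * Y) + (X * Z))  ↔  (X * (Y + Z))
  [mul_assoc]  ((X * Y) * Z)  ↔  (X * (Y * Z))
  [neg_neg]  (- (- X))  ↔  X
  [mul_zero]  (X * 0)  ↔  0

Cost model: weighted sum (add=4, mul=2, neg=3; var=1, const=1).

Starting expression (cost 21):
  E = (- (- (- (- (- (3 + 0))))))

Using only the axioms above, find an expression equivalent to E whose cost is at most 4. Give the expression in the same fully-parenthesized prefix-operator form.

(- 3)   [cost 4]

1. [neg_neg →] (- (- (- (- (- (3 + 0))))))  →  (- (- (- (3 + 0))))
2. [neg_neg →] (- (- (3 + 0)))  →  (3 + 0);  E = (- (3 + 0))
3. [add_zero →] (3 + 0)  →  3;  cost 4 ≤ 4, done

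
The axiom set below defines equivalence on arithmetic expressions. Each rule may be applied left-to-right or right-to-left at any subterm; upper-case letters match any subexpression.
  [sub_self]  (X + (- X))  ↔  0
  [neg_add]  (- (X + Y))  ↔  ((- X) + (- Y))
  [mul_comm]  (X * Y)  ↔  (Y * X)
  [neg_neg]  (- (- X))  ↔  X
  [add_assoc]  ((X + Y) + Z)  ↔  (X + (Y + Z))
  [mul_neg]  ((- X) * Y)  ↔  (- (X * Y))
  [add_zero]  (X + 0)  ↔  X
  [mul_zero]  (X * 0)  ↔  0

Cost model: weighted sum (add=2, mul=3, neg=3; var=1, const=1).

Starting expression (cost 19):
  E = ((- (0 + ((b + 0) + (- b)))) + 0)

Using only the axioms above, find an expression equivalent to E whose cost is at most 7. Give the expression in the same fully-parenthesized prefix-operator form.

(- (0 + 0))   [cost 7]

step 1: add_zero (→) rewrites ((- (0 + ((b + 0) + (- b)))) + 0) into (- (0 + ((b + 0) + (- b))))
step 2: add_zero (→) rewrites (b + 0) into b, now (- (0 + (b + (- b))))
step 3: sub_self (→) rewrites (b + (- b)) into 0, reaching cost 7 (bound 7)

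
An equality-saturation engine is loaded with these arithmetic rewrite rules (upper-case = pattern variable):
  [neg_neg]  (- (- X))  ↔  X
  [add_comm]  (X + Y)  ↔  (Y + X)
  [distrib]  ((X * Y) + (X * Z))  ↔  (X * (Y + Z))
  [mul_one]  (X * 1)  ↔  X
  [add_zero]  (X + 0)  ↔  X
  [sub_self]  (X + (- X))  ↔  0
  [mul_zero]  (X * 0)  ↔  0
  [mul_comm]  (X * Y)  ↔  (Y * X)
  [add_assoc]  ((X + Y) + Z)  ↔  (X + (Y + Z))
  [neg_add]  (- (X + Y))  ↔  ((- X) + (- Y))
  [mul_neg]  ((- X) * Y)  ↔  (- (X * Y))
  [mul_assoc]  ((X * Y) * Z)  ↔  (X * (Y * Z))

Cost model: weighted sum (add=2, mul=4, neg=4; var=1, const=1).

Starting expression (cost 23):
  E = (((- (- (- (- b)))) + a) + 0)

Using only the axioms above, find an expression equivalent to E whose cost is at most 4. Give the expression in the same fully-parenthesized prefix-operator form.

(b + a)   [cost 4]

(1) (- (- (- (- b))))  =[neg_neg →]=  (- (- b))    ⊢ (((- (- b)) + a) + 0)
(2) (- (- b))  =[neg_neg →]=  b    ⊢ ((b + a) + 0)
(3) ((b + a) + 0)  =[add_zero →]=  (b + a)    ⊢ cost 4, within 4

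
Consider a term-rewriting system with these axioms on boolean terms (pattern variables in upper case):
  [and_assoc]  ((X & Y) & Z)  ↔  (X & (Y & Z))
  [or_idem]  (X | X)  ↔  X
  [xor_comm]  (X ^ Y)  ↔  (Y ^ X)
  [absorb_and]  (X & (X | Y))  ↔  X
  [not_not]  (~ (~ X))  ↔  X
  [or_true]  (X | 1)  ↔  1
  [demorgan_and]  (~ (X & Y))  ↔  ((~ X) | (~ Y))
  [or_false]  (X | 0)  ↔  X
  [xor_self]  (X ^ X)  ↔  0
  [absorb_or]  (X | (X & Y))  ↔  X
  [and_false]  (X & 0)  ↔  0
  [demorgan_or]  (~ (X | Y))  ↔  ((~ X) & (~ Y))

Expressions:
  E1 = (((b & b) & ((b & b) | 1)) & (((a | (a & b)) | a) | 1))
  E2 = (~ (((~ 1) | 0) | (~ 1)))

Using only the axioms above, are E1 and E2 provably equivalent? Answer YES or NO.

Every axiom is a valid identity, so a rewrite proof would force E1 and E2 to agree under every assignment.
At a=0, b=0: E1 = 0 but E2 = 1; they differ, so no derivation exists.

NO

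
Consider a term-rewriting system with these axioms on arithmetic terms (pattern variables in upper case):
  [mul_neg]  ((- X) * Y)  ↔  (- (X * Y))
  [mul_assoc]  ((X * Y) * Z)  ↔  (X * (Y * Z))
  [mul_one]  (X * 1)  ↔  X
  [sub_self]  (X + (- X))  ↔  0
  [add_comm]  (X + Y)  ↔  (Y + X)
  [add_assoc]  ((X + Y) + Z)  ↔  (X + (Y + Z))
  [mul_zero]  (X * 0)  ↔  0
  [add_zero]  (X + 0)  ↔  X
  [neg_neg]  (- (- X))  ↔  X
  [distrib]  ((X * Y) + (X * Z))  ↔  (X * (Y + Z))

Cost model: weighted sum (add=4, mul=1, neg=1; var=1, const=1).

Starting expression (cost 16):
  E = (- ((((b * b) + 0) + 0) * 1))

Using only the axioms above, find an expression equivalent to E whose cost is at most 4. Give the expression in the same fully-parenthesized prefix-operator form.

step 1: add_zero (→) rewrites (((b * b) + 0) + 0) into ((b * b) + 0), now (- (((b * b) + 0) * 1))
step 2: mul_one (→) rewrites (((b * b) + 0) * 1) into ((b * b) + 0), now (- ((b * b) + 0))
step 3: add_zero (→) rewrites ((b * b) + 0) into (b * b), reaching cost 4 (bound 4)

(- (b * b))   [cost 4]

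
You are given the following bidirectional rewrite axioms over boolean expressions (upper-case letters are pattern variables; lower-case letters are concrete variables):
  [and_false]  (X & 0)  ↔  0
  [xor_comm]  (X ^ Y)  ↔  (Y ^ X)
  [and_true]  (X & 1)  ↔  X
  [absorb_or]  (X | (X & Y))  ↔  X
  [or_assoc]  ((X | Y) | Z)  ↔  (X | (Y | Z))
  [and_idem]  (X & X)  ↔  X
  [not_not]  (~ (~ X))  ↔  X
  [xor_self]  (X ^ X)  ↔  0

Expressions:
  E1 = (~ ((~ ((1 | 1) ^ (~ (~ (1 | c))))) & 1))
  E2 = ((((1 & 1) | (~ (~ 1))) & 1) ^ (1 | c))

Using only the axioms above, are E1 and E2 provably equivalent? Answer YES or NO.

1. [and_true →] ((~ ((1 | 1) ^ (~ (~ (1 | c))))) & 1)  →  (~ ((1 | 1) ^ (~ (~ (1 | c)))));  E1 = (~ (~ ((1 | 1) ^ (~ (~ (1 | c))))))
2. [not_not →] (~ (~ (1 | c)))  →  (1 | c);  E1 = (~ (~ ((1 | 1) ^ (1 | c))))
3. [not_not →] (~ (~ ((1 | 1) ^ (1 | c))))  →  ((1 | 1) ^ (1 | c))
4. [and_true ←] (1 | 1)  →  ((1 | 1) & 1);  E1 = (((1 | 1) & 1) ^ (1 | c))
5. [and_true ←] 1  →  (1 & 1);  E1 = ((((1 & 1) | 1) & 1) ^ (1 | c))
6. [not_not ←] 1  →  (~ (~ 1));  this is E2

YES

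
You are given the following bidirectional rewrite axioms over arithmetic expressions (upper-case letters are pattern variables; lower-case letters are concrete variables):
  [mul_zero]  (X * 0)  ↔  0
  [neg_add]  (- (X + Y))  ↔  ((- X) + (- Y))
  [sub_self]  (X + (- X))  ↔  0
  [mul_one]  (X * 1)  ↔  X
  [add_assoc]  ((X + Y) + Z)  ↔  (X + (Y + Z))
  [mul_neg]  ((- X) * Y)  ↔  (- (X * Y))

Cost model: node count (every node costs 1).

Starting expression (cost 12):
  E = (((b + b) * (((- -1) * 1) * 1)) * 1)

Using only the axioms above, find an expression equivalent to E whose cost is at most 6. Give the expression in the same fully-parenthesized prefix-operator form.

(1) (((b + b) * (((- -1) * 1) * 1)) * 1)  =[mul_one →]=  ((b + b) * (((- -1) * 1) * 1))
(2) (((- -1) * 1) * 1)  =[mul_one →]=  ((- -1) * 1)    ⊢ ((b + b) * ((- -1) * 1))
(3) ((- -1) * 1)  =[mul_one →]=  (- -1)    ⊢ cost 6, within 6

((b + b) * (- -1))   [cost 6]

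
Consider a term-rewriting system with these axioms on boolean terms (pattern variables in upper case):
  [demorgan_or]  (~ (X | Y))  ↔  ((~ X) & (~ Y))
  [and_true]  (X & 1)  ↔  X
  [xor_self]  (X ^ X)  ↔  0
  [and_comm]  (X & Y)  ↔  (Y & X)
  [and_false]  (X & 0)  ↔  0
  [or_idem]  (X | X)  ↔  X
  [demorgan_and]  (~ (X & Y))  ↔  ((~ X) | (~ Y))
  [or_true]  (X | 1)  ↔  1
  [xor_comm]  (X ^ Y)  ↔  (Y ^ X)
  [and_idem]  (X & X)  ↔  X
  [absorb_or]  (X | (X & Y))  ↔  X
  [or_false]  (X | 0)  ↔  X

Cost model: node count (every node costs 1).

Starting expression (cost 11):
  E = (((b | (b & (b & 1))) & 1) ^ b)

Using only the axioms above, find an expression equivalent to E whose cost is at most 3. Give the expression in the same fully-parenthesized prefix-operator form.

(1) (b & 1)  =[and_true →]=  b    ⊢ (((b | (b & b)) & 1) ^ b)
(2) ((b | (b & b)) & 1)  =[and_true →]=  (b | (b & b))    ⊢ ((b | (b & b)) ^ b)
(3) (b | (b & b))  =[absorb_or →]=  b    ⊢ cost 3, within 3

(b ^ b)   [cost 3]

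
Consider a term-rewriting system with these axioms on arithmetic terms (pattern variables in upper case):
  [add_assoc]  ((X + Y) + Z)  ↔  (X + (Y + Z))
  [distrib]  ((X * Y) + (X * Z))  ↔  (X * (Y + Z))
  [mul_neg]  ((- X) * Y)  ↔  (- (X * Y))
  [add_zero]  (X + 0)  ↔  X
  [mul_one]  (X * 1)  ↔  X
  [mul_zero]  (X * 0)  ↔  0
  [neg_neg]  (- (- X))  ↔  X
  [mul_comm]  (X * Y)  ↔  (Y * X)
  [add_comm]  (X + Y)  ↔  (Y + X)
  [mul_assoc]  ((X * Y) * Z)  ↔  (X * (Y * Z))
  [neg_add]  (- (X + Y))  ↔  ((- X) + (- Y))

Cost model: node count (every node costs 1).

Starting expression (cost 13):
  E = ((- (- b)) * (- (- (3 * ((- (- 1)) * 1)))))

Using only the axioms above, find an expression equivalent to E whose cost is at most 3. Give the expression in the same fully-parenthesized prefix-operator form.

(b * 3)   [cost 3]

1. [neg_neg →] (- (- 1))  →  1;  E = ((- (- b)) * (- (- (3 * (1 * 1)))))
2. [neg_neg →] (- (- b))  →  b;  E = (b * (- (- (3 * (1 * 1)))))
3. [mul_one →] (1 * 1)  →  1;  E = (b * (- (- (3 * 1))))
4. [mul_one →] (3 * 1)  →  3;  E = (b * (- (- 3)))
5. [neg_neg →] (- (- 3))  →  3;  cost 3 ≤ 3, done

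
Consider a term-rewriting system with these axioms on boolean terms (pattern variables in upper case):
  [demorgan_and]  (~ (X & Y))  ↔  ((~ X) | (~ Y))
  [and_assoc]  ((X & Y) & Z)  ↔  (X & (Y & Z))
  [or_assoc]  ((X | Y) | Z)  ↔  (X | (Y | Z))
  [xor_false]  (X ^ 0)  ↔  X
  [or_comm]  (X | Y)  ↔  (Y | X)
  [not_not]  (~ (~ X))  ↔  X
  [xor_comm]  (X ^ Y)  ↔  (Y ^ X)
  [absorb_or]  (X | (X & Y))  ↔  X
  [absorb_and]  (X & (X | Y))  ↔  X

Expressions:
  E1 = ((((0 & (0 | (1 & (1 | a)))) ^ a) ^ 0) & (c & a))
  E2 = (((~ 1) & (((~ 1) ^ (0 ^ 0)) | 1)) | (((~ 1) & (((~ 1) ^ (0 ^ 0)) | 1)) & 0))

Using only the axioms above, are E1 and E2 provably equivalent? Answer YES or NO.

NO

All listed rules preserve value, hence provable equivalence implies equal values everywhere; look for a separating assignment.
a=1, c=1 gives E1 ↦ 1, E2 ↦ 0; values differ ⇒ not provably equivalent.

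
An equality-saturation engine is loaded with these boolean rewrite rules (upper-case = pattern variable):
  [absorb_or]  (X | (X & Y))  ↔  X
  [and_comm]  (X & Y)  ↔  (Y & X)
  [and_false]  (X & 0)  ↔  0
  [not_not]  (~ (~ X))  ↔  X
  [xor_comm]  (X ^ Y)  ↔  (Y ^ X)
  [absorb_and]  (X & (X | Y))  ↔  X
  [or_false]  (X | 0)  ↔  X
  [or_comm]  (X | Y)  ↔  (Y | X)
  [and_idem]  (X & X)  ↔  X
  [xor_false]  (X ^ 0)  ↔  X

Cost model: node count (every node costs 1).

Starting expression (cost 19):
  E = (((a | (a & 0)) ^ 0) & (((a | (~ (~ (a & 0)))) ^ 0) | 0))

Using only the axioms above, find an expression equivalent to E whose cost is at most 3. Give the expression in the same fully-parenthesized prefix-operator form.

step 1: not_not (→) rewrites (~ (~ (a & 0))) into (a & 0), now (((a | (a & 0)) ^ 0) & (((a | (a & 0)) ^ 0) | 0))
step 2: absorb_and (→) rewrites (((a | (a & 0)) ^ 0) & (((a | (a & 0)) ^ 0) | 0)) into ((a | (a & 0)) ^ 0)
step 3: absorb_or (→) rewrites (a | (a & 0)) into a, reaching cost 3 (bound 3)

(a ^ 0)   [cost 3]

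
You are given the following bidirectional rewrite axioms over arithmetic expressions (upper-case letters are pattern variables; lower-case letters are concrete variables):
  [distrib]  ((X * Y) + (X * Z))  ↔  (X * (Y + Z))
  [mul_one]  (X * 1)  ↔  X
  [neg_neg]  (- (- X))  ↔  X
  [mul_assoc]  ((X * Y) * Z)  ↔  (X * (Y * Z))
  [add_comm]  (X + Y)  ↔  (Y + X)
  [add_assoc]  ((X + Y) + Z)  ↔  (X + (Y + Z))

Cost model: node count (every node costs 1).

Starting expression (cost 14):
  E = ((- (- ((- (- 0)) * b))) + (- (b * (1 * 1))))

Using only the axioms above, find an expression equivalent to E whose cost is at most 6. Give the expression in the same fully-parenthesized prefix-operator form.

(1) (- (- ((- (- 0)) * b)))  =[neg_neg →]=  ((- (- 0)) * b)    ⊢ (((- (- 0)) * b) + (- (b * (1 * 1))))
(2) (1 * 1)  =[mul_one →]=  1    ⊢ (((- (- 0)) * b) + (- (b * 1)))
(3) (- (- 0))  =[neg_neg →]=  0    ⊢ ((0 * b) + (- (b * 1)))
(4) (b * 1)  =[mul_one →]=  b    ⊢ cost 6, within 6

((0 * b) + (- b))   [cost 6]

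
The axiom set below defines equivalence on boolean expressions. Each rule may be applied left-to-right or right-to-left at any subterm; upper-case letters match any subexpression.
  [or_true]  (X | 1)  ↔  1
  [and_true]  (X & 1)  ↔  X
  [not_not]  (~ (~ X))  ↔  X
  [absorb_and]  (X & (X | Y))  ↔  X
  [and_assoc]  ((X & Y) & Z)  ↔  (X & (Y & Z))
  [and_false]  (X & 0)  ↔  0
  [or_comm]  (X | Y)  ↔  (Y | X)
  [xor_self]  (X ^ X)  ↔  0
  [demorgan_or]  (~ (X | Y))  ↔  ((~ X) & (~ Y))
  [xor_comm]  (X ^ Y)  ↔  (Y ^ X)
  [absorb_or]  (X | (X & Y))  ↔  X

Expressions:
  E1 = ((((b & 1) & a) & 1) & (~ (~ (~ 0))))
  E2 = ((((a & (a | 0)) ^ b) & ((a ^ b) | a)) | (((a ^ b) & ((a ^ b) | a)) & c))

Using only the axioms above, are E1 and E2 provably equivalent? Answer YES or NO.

NO

All listed rules preserve value, hence provable equivalence implies equal values everywhere; look for a separating assignment.
a=0, b=1, c=0 gives E1 ↦ 0, E2 ↦ 1; values differ ⇒ not provably equivalent.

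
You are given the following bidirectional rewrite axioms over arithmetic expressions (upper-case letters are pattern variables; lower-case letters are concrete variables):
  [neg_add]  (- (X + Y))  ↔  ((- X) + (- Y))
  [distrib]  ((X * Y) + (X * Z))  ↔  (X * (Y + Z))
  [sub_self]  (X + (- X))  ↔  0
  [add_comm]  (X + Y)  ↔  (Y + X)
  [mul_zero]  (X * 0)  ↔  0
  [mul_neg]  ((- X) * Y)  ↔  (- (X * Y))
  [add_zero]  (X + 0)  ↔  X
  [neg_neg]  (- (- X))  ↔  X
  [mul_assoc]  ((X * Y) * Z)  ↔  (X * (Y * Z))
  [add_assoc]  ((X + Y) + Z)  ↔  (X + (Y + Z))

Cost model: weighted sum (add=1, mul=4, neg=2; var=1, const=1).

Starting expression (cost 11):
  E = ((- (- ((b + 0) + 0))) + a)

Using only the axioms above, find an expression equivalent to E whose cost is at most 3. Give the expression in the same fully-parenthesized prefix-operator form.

(b + a)   [cost 3]

1. [add_zero →] ((b + 0) + 0)  →  (b + 0);  E = ((- (- (b + 0))) + a)
2. [add_zero →] (b + 0)  →  b;  E = ((- (- b)) + a)
3. [neg_neg →] (- (- b))  →  b;  cost 3 ≤ 3, done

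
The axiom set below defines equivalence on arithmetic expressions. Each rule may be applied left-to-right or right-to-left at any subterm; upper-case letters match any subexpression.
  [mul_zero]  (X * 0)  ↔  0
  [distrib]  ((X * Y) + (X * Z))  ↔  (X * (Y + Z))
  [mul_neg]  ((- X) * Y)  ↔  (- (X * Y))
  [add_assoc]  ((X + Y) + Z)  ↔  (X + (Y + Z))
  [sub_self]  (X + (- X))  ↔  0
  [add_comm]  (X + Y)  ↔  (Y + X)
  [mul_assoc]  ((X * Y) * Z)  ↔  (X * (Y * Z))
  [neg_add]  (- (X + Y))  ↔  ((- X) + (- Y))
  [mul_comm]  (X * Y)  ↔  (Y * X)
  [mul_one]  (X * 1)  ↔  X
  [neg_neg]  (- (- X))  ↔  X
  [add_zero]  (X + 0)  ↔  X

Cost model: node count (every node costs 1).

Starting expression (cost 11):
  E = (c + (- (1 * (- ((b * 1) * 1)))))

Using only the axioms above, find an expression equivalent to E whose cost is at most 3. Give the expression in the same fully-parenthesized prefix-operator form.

(c + b)   [cost 3]

(1) (b * 1)  =[mul_one →]=  b    ⊢ (c + (- (1 * (- (b * 1)))))
(2) (b * 1)  =[mul_one →]=  b    ⊢ (c + (- (1 * (- b))))
(3) (1 * (- b))  =[mul_comm →]=  ((- b) * 1)    ⊢ (c + (- ((- b) * 1)))
(4) ((- b) * 1)  =[mul_one →]=  (- b)    ⊢ (c + (- (- b)))
(5) (- (- b))  =[neg_neg →]=  b    ⊢ cost 3, within 3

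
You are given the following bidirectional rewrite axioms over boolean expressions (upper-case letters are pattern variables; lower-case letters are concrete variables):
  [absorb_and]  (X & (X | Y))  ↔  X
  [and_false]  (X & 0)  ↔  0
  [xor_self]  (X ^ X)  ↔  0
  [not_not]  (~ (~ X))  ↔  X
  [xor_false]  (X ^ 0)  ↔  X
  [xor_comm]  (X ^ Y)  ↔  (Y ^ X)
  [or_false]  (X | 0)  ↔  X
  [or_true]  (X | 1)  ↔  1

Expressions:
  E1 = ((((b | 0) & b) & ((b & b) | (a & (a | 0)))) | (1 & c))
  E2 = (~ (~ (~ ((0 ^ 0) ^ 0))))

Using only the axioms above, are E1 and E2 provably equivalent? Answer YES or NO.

All listed rules preserve value, hence provable equivalence implies equal values everywhere; look for a separating assignment.
a=0, b=0, c=0 gives E1 ↦ 0, E2 ↦ 1; values differ ⇒ not provably equivalent.

NO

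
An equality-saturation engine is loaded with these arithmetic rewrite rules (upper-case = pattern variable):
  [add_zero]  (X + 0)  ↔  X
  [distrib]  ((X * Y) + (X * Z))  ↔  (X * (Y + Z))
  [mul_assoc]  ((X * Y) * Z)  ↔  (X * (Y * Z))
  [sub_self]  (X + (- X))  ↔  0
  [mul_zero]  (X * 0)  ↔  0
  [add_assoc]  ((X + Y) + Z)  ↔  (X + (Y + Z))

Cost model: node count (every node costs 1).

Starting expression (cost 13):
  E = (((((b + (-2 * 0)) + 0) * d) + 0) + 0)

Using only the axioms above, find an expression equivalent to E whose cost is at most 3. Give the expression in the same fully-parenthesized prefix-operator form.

(1) ((b + (-2 * 0)) + 0)  =[add_zero →]=  (b + (-2 * 0))    ⊢ ((((b + (-2 * 0)) * d) + 0) + 0)
(2) (-2 * 0)  =[mul_zero →]=  0    ⊢ ((((b + 0) * d) + 0) + 0)
(3) (b + 0)  =[add_zero →]=  b    ⊢ (((b * d) + 0) + 0)
(4) (((b * d) + 0) + 0)  =[add_zero →]=  ((b * d) + 0)
(5) ((b * d) + 0)  =[add_zero →]=  (b * d)    ⊢ cost 3, within 3

(b * d)   [cost 3]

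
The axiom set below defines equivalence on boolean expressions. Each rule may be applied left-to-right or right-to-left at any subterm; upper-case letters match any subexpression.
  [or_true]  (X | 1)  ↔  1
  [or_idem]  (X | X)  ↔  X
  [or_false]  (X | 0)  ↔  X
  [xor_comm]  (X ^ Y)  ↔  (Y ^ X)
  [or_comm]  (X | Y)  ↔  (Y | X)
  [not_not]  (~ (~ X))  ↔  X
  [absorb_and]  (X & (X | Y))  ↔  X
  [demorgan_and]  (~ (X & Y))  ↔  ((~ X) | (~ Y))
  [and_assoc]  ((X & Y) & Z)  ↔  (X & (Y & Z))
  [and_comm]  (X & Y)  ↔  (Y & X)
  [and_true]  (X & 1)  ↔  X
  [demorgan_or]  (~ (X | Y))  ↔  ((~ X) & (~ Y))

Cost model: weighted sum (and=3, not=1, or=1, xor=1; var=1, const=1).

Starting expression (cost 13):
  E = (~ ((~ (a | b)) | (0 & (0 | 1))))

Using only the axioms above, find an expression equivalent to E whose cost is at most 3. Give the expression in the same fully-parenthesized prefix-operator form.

1. [absorb_and →] (0 & (0 | 1))  →  0;  E = (~ ((~ (a | b)) | 0))
2. [or_false →] ((~ (a | b)) | 0)  →  (~ (a | b));  E = (~ (~ (a | b)))
3. [not_not →] (~ (~ (a | b)))  →  (a | b);  cost 3 ≤ 3, done

(a | b)   [cost 3]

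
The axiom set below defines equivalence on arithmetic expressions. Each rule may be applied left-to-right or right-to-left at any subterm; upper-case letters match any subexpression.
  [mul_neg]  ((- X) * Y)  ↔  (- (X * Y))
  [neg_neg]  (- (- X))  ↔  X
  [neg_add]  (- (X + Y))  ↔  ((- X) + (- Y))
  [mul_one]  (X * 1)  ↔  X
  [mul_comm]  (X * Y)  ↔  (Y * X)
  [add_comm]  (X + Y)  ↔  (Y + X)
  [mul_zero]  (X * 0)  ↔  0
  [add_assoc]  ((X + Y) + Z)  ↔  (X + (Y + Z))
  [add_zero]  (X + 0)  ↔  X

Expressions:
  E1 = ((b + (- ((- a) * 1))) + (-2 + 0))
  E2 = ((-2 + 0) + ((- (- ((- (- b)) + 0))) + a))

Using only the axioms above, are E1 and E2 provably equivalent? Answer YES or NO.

YES

(1) ((- a) * 1)  =[mul_one →]=  (- a)    ⊢ ((b + (- (- a))) + (-2 + 0))
(2) (- (- a))  =[neg_neg →]=  a    ⊢ ((b + a) + (-2 + 0))
(3) ((b + a) + (-2 + 0))  =[add_comm →]=  ((-2 + 0) + (b + a))
(4) b  =[neg_neg ←]=  (- (- b))    ⊢ ((-2 + 0) + ((- (- b)) + a))
(5) (- (- b))  =[neg_neg ←]=  (- (- (- (- b))))    ⊢ ((-2 + 0) + ((- (- (- (- b)))) + a))
(6) (- (- b))  =[add_zero ←]=  ((- (- b)) + 0)    ⊢ E2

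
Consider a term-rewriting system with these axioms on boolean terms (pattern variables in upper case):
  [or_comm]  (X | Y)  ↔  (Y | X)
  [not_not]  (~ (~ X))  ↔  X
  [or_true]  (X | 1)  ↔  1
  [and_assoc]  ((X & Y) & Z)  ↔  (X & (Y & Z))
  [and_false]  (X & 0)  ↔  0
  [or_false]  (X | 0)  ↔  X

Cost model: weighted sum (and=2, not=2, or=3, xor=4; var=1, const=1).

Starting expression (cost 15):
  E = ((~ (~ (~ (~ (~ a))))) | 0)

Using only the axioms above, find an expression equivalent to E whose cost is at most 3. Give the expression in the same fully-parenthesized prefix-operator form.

step 1: not_not (→) rewrites (~ (~ a)) into a, now ((~ (~ (~ a))) | 0)
step 2: or_false (→) rewrites ((~ (~ (~ a))) | 0) into (~ (~ (~ a)))
step 3: not_not (→) rewrites (~ (~ (~ a))) into (~ a), reaching cost 3 (bound 3)

(~ a)   [cost 3]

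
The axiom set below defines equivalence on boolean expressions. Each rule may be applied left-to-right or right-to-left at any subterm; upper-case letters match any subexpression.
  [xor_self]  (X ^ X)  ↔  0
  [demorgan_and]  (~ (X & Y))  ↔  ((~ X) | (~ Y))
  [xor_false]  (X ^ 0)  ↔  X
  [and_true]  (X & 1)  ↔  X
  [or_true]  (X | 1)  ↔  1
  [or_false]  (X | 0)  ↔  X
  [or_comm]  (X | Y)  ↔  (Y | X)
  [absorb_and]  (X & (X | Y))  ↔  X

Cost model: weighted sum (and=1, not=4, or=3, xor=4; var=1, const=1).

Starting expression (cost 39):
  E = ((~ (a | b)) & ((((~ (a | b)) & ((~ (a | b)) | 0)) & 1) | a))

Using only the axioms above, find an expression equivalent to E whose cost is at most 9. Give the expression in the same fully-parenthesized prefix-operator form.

1. [and_true →] (((~ (a | b)) & ((~ (a | b)) | 0)) & 1)  →  ((~ (a | b)) & ((~ (a | b)) | 0));  E = ((~ (a | b)) & (((~ (a | b)) & ((~ (a | b)) | 0)) | a))
2. [absorb_and →] ((~ (a | b)) & ((~ (a | b)) | 0))  →  (~ (a | b));  E = ((~ (a | b)) & ((~ (a | b)) | a))
3. [absorb_and →] ((~ (a | b)) & ((~ (a | b)) | a))  →  (~ (a | b));  cost 9 ≤ 9, done

(~ (a | b))   [cost 9]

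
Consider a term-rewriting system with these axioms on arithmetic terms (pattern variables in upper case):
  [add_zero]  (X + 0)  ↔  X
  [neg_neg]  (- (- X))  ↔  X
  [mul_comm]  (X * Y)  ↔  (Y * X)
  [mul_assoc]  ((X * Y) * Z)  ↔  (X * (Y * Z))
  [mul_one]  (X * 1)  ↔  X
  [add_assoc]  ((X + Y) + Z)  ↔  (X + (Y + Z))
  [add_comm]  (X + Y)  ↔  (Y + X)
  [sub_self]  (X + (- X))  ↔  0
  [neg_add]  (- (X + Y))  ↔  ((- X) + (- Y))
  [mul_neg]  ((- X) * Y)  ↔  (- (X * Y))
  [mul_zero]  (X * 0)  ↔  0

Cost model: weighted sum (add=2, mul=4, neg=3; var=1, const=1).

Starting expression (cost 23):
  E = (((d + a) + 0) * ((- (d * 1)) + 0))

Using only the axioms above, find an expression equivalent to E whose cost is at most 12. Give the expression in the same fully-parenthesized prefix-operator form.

(1) (d * 1)  =[mul_one →]=  d    ⊢ (((d + a) + 0) * ((- d) + 0))
(2) ((d + a) + 0)  =[add_zero →]=  (d + a)    ⊢ ((d + a) * ((- d) + 0))
(3) ((- d) + 0)  =[add_zero →]=  (- d)    ⊢ cost 12, within 12

((d + a) * (- d))   [cost 12]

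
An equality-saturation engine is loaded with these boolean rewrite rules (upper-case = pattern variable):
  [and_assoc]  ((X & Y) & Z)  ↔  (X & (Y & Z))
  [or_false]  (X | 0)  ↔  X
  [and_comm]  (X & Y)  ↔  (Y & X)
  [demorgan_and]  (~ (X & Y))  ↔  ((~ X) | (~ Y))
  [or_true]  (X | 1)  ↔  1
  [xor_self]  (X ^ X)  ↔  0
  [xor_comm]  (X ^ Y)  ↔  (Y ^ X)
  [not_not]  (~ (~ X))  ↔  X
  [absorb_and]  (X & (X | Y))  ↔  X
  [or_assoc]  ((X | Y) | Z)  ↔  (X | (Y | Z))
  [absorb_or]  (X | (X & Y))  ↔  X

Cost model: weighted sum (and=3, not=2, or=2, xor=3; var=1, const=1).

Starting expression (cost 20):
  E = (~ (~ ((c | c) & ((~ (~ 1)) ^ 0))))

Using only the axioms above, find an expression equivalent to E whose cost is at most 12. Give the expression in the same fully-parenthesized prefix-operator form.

((c | c) & (1 ^ 0))   [cost 12]

(1) (~ (~ ((c | c) & ((~ (~ 1)) ^ 0))))  =[not_not →]=  ((c | c) & ((~ (~ 1)) ^ 0))
(2) (~ (~ 1))  =[not_not →]=  1    ⊢ cost 12, within 12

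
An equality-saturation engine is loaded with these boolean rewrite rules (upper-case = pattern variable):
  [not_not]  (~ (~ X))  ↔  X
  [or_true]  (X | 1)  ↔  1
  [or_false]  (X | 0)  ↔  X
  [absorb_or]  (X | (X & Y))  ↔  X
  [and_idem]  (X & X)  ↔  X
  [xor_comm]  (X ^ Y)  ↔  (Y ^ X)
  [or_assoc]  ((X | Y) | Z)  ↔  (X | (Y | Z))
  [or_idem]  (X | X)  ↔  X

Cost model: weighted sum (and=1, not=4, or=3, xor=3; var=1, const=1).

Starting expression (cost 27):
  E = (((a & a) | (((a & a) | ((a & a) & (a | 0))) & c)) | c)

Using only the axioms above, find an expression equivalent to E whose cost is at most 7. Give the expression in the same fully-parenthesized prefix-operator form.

step 1: or_false (→) rewrites (a | 0) into a, now (((a & a) | (((a & a) | ((a & a) & a)) & c)) | c)
step 2: absorb_or (→) rewrites ((a & a) | ((a & a) & a)) into (a & a), now (((a & a) | ((a & a) & c)) | c)
step 3: absorb_or (→) rewrites ((a & a) | ((a & a) & c)) into (a & a), reaching cost 7 (bound 7)

((a & a) | c)   [cost 7]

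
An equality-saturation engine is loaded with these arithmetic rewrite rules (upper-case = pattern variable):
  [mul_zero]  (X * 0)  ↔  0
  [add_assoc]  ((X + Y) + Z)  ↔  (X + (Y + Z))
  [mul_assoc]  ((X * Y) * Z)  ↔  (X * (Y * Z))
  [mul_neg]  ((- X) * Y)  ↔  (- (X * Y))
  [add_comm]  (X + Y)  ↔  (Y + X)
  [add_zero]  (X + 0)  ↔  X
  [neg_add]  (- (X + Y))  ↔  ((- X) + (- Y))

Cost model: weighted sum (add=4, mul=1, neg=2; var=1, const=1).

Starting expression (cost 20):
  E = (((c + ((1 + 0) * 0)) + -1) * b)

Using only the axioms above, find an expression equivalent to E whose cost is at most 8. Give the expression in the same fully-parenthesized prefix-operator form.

((c + -1) * b)   [cost 8]

step 1: add_zero (→) rewrites (1 + 0) into 1, now (((c + (1 * 0)) + -1) * b)
step 2: mul_zero (→) rewrites (1 * 0) into 0, now (((c + 0) + -1) * b)
step 3: add_zero (→) rewrites (c + 0) into c, reaching cost 8 (bound 8)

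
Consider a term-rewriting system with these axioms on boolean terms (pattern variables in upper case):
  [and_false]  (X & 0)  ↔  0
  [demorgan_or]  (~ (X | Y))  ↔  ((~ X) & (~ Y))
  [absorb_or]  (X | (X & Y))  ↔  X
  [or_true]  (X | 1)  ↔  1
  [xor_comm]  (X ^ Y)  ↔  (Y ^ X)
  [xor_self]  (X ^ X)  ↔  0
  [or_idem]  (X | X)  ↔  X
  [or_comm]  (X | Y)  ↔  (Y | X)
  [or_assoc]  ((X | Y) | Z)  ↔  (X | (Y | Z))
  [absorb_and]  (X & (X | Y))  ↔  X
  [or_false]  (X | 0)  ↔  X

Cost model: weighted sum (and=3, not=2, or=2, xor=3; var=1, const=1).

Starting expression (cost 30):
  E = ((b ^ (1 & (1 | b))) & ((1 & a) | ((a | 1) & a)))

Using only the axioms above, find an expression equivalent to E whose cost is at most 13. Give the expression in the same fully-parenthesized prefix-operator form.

((b ^ 1) & (1 & a))   [cost 13]

(1) (a | 1)  =[or_true →]=  1    ⊢ ((b ^ (1 & (1 | b))) & ((1 & a) | (1 & a)))
(2) ((1 & a) | (1 & a))  =[or_idem →]=  (1 & a)    ⊢ ((b ^ (1 & (1 | b))) & (1 & a))
(3) (1 & (1 | b))  =[absorb_and →]=  1    ⊢ cost 13, within 13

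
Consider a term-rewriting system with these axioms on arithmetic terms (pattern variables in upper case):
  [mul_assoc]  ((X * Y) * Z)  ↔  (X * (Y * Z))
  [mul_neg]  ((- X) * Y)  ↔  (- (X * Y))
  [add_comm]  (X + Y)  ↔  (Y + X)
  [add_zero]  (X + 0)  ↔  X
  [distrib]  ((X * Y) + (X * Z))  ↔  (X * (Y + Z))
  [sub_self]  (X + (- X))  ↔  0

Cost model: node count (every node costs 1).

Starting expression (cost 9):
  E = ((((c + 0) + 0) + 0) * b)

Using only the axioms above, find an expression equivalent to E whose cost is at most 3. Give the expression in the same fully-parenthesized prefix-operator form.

(c * b)   [cost 3]

1. [add_zero →] (c + 0)  →  c;  E = (((c + 0) + 0) * b)
2. [add_zero →] ((c + 0) + 0)  →  (c + 0);  E = ((c + 0) * b)
3. [add_zero →] (c + 0)  →  c;  cost 3 ≤ 3, done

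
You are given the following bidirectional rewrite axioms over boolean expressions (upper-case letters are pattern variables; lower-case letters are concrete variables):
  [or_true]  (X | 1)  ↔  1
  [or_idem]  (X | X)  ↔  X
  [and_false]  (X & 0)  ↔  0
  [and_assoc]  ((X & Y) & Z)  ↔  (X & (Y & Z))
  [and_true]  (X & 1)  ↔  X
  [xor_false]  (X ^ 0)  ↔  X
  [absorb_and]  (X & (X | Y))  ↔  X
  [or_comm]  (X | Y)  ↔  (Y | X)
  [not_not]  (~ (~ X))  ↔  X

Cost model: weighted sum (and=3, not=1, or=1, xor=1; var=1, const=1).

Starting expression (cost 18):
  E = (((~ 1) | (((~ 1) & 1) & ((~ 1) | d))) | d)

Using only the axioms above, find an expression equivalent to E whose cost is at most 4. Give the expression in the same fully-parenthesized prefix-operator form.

((~ 1) | d)   [cost 4]

1. [and_true →] ((~ 1) & 1)  →  (~ 1);  E = (((~ 1) | ((~ 1) & ((~ 1) | d))) | d)
2. [absorb_and →] ((~ 1) & ((~ 1) | d))  →  (~ 1);  E = (((~ 1) | (~ 1)) | d)
3. [or_idem →] ((~ 1) | (~ 1))  →  (~ 1);  cost 4 ≤ 4, done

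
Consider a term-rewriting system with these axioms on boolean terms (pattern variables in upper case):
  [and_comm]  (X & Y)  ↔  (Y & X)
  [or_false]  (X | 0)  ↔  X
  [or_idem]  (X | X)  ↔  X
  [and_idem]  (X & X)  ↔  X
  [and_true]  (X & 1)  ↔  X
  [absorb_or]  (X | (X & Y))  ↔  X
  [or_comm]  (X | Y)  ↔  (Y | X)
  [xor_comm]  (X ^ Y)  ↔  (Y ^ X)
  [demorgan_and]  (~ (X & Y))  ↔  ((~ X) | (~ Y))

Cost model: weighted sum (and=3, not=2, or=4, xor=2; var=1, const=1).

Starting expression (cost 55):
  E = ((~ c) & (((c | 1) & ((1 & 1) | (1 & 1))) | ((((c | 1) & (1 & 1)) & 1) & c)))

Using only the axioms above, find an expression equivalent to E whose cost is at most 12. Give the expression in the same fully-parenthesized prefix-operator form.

((~ c) & (c | 1))   [cost 12]

1. [and_true →] (((c | 1) & (1 & 1)) & 1)  →  ((c | 1) & (1 & 1));  E = ((~ c) & (((c | 1) & ((1 & 1) | (1 & 1))) | (((c | 1) & (1 & 1)) & c)))
2. [or_idem →] ((1 & 1) | (1 & 1))  →  (1 & 1);  E = ((~ c) & (((c | 1) & (1 & 1)) | (((c | 1) & (1 & 1)) & c)))
3. [absorb_or →] (((c | 1) & (1 & 1)) | (((c | 1) & (1 & 1)) & c))  →  ((c | 1) & (1 & 1));  E = ((~ c) & ((c | 1) & (1 & 1)))
4. [and_idem →] (1 & 1)  →  1;  E = ((~ c) & ((c | 1) & 1))
5. [and_true →] ((c | 1) & 1)  →  (c | 1);  cost 12 ≤ 12, done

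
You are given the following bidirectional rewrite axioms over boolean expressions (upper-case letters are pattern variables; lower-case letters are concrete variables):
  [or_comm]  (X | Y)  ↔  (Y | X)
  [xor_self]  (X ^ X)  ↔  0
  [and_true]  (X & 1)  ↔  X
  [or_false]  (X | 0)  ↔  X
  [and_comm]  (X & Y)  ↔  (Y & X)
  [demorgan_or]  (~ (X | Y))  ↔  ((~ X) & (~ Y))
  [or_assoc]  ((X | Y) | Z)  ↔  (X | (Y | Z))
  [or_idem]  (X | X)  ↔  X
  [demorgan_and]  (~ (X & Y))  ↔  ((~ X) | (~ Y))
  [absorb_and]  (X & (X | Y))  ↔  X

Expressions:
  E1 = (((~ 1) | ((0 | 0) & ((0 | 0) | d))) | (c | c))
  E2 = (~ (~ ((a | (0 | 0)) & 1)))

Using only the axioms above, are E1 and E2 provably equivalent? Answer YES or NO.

All listed rules preserve value, hence provable equivalence implies equal values everywhere; look for a separating assignment.
a=0, c=1, d=0 gives E1 ↦ 1, E2 ↦ 0; values differ ⇒ not provably equivalent.

NO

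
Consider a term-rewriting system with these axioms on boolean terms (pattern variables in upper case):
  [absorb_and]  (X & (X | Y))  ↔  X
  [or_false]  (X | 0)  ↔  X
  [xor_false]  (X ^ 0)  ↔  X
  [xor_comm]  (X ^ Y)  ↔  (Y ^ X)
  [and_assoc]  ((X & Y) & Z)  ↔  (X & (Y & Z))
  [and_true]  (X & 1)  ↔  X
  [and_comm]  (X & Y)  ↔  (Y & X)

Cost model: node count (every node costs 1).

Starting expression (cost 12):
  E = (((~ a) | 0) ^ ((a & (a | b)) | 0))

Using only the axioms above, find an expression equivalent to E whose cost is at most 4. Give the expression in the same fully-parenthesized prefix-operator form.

step 1: absorb_and (→) rewrites (a & (a | b)) into a, now (((~ a) | 0) ^ (a | 0))
step 2: or_false (→) rewrites (a | 0) into a, now (((~ a) | 0) ^ a)
step 3: or_false (→) rewrites ((~ a) | 0) into (~ a), reaching cost 4 (bound 4)

((~ a) ^ a)   [cost 4]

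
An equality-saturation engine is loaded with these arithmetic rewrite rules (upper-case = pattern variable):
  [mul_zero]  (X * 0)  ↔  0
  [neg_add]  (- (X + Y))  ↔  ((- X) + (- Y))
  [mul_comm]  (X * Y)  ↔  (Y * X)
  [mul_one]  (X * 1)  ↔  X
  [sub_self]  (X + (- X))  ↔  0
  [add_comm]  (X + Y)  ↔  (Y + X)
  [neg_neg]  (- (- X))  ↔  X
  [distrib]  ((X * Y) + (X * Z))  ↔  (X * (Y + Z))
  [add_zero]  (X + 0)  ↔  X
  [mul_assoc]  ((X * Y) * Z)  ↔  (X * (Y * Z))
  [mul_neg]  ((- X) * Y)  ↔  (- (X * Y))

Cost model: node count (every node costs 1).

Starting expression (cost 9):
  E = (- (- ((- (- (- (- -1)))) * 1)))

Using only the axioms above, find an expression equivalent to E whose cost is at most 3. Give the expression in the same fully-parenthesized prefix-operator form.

(- (- -1))   [cost 3]

step 1: mul_one (→) rewrites ((- (- (- (- -1)))) * 1) into (- (- (- (- -1)))), now (- (- (- (- (- (- -1))))))
step 2: neg_neg (→) rewrites (- (- (- (- (- (- -1)))))) into (- (- (- (- -1))))
step 3: neg_neg (→) rewrites (- (- (- -1))) into (- -1), reaching cost 3 (bound 3)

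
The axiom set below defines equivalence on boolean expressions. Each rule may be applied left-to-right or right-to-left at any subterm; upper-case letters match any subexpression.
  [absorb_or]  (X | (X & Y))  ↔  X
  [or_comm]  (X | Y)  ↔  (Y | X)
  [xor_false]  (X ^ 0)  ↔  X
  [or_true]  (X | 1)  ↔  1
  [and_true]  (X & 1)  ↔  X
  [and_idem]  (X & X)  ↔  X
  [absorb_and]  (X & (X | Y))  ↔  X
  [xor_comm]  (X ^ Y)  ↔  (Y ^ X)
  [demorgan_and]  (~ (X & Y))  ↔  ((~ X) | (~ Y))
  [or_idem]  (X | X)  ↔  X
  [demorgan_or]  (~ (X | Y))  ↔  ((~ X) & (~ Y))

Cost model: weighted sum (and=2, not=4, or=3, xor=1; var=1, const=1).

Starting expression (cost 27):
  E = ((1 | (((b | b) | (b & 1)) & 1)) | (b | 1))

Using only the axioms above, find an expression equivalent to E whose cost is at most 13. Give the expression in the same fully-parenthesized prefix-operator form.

((1 | b) | (b | 1))   [cost 13]

step 1: and_true (→) rewrites (((b | b) | (b & 1)) & 1) into ((b | b) | (b & 1)), now ((1 | ((b | b) | (b & 1))) | (b | 1))
step 2: or_idem (→) rewrites (b | b) into b, now ((1 | (b | (b & 1))) | (b | 1))
step 3: absorb_or (→) rewrites (b | (b & 1)) into b, reaching cost 13 (bound 13)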